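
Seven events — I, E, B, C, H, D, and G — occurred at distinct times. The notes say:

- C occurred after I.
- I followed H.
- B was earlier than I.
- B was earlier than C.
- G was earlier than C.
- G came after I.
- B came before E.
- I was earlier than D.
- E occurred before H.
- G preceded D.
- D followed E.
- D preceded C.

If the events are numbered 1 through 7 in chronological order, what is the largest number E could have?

E must come before C, D, G, H, and I — 5 events forced after it.
Everything else can be placed before E in some valid order, so E can sit as late as position 7 − 5 = 2.

2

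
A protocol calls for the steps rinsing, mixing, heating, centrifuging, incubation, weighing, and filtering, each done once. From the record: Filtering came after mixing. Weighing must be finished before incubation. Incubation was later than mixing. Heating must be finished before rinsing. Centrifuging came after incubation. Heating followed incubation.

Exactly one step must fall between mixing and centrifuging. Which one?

incubation

Tracing the constraints gives mixing → incubation → centrifuging, so incubation sits after mixing and before centrifuging.
No other step is forced both after mixing and before centrifuging.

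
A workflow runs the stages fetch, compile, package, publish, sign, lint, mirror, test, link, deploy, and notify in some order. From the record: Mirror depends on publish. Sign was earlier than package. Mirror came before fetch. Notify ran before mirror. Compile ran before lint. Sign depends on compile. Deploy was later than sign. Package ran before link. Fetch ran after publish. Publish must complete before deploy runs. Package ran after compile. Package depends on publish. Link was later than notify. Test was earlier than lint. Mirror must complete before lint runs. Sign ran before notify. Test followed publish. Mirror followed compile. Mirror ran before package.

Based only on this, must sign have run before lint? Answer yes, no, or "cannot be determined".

yes

Chain the constraints: sign → notify → mirror → lint. Each link is directly stated, so sign comes before lint.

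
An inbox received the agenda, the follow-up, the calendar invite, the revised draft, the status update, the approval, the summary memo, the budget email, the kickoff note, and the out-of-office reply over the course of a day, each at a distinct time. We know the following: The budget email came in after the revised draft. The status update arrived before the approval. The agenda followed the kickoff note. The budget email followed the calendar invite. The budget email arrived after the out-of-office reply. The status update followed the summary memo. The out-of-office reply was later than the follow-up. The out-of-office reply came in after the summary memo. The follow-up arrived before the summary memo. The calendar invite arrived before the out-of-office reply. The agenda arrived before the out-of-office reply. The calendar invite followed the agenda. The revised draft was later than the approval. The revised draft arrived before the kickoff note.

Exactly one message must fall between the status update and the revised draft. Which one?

Tracing the constraints gives the status update → the approval → the revised draft, so the approval sits after the status update and before the revised draft.
No other message is forced both after the status update and before the revised draft.

the approval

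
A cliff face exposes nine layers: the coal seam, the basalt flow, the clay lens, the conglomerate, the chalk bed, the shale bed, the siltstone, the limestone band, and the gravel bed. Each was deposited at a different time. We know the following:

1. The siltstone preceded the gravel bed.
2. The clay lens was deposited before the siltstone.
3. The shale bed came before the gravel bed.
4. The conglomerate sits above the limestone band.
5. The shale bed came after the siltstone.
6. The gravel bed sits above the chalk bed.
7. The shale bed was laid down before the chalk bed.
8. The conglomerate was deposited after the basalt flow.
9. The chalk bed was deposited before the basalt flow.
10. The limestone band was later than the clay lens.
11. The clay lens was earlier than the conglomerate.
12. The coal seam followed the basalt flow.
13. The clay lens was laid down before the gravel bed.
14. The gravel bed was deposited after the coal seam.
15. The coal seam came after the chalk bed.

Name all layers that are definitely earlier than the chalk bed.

Directly stated before the chalk bed: the shale bed.
The clay lens reaches the chalk bed via the clay lens → the siltstone → the shale bed → the chalk bed.
The siltstone reaches the chalk bed via the siltstone → the shale bed → the chalk bed.
No chain forces the conglomerate (or any of the others) ahead of the chalk bed.

the clay lens, the shale bed, the siltstone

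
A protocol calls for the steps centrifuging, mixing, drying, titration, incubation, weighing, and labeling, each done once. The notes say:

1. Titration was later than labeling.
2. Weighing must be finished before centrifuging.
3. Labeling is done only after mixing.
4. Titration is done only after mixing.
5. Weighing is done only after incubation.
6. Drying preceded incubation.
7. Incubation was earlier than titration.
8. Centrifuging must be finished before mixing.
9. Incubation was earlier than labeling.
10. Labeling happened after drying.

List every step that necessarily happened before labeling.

centrifuging, drying, incubation, mixing, weighing

Directly stated before labeling: drying, incubation, and mixing.
Centrifuging reaches labeling via centrifuging → mixing → labeling.
Weighing reaches labeling via weighing → centrifuging → mixing → labeling.
No chain forces titration ahead of labeling.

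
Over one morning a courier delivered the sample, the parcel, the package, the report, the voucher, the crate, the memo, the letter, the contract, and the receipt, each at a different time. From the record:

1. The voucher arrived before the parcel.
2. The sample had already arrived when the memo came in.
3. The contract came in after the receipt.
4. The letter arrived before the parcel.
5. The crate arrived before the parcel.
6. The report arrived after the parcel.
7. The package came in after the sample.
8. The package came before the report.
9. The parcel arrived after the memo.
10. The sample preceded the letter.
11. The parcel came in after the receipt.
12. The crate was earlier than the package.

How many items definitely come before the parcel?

Directly stated before the parcel: the crate, the letter, the memo, the receipt, and the voucher.
The sample reaches the parcel via the sample → the letter → the parcel.
No chain forces the package (or any of the others) ahead of the parcel.
That's the crate, the letter, the memo, the receipt, the sample, and the voucher — 6 in all.

6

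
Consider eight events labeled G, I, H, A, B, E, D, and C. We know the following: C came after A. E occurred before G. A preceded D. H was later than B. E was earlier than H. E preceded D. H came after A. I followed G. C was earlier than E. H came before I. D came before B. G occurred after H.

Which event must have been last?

I

Every other event has a chain of constraints placing it before I, so I is last.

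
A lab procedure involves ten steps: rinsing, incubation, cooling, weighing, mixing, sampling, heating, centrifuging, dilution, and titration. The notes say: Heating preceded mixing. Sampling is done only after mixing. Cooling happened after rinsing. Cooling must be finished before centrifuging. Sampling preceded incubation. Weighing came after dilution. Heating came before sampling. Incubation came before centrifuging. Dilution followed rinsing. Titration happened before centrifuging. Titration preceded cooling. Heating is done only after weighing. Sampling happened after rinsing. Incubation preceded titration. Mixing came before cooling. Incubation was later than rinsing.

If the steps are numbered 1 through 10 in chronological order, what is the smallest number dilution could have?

Rinsing must come before dilution — 1 forced predecessor.
Nothing else is forced ahead of dilution, so its earliest slot is position 1 + 1 = 2.

2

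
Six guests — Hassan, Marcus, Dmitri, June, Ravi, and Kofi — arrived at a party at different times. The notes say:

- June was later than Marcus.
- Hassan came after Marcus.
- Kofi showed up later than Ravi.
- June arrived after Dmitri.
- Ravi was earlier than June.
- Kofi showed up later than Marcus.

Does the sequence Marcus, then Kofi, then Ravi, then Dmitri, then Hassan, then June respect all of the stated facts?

The constraints require Ravi before Kofi, but in the proposed sequence Kofi appears ahead of Ravi. That one violation is enough.

no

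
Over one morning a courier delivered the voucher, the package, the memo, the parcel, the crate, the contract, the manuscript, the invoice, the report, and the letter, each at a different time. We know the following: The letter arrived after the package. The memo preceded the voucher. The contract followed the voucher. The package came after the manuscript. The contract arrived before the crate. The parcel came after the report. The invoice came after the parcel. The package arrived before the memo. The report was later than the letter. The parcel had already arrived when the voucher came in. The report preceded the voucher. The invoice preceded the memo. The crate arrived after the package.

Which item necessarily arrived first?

the manuscript

The manuscript has a chain of constraints placing it before every other item, so the manuscript must be first.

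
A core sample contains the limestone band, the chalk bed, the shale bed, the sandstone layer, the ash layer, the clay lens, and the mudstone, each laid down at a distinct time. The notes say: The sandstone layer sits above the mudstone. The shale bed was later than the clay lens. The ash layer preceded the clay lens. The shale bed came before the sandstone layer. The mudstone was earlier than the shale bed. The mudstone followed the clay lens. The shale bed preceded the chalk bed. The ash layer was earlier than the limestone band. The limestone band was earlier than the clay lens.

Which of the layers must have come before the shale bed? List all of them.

Directly stated before the shale bed: the clay lens and the mudstone.
The ash layer reaches the shale bed via the ash layer → the clay lens → the shale bed.
The limestone band reaches the shale bed via the limestone band → the clay lens → the shale bed.
No chain forces the sandstone layer (or any of the others) ahead of the shale bed.

the ash layer, the clay lens, the limestone band, the mudstone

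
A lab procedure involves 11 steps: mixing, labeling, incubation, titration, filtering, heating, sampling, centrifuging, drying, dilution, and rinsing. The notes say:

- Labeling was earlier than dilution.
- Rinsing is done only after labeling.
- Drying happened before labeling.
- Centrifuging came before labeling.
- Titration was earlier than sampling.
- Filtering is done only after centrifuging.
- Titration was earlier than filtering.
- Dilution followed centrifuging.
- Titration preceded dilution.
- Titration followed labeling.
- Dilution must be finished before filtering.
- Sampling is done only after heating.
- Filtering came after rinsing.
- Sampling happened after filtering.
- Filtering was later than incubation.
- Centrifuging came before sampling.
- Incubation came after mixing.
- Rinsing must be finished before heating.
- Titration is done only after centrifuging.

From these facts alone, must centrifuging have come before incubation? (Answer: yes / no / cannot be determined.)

cannot be determined

No chain of stated constraints runs from centrifuging to incubation, and none runs from incubation to centrifuging either.
So the relative order of centrifuging and incubation is not fixed by the given facts.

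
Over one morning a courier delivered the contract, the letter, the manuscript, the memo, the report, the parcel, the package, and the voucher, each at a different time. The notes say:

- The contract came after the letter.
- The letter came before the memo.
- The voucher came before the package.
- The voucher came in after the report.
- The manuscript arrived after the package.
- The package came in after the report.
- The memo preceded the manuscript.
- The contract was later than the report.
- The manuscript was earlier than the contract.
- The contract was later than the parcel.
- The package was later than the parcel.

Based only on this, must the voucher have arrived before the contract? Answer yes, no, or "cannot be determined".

Chain the constraints: the voucher → the package → the manuscript → the contract. Each link is directly stated, so the voucher comes before the contract.

yes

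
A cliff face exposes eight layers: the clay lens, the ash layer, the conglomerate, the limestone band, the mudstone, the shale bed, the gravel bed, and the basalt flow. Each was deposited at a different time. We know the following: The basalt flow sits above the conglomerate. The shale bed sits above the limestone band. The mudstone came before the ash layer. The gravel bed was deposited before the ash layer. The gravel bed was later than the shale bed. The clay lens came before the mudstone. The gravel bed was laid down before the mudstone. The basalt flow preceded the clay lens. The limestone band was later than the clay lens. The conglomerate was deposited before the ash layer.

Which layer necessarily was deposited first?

The conglomerate has a chain of constraints placing it before every other layer, so the conglomerate must be first.

the conglomerate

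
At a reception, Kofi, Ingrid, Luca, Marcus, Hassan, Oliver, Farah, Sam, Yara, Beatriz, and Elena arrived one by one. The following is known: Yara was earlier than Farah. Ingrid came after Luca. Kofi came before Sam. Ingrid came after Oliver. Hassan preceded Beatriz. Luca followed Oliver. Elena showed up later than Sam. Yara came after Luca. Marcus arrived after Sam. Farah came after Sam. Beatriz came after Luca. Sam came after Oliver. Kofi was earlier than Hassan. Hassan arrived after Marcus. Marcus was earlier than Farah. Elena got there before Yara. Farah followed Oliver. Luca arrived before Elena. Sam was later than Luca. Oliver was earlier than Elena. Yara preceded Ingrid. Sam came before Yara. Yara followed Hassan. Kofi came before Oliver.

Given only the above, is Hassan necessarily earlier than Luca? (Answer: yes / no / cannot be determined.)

Tracing the constraints gives Luca → Sam → Marcus → Hassan, so Luca must come before Hassan.
That means Hassan cannot be before Luca.

no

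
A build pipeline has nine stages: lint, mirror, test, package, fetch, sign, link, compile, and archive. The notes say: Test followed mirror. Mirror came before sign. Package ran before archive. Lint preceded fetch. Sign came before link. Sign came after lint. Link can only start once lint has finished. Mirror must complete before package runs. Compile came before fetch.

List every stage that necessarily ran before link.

Directly stated before link: lint and sign.
Mirror reaches link via mirror → sign → link.
No chain forces fetch (or any of the others) ahead of link.

lint, mirror, sign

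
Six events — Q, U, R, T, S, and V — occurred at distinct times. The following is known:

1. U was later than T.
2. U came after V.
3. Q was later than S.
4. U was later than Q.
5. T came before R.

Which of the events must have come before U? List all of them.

Directly stated before U: Q, T, and V.
S reaches U via S → Q → U.

Q, S, T, V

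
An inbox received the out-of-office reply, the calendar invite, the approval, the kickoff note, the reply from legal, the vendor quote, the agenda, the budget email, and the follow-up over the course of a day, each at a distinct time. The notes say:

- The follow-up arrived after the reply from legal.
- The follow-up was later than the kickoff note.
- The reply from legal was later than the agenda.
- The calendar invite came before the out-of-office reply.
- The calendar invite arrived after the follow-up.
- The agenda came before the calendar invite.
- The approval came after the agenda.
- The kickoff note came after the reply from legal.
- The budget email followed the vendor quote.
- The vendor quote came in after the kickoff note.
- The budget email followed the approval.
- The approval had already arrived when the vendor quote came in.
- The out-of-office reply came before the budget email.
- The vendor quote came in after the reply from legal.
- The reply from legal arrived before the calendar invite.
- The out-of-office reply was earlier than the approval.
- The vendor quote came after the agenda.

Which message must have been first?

the agenda

The agenda has a chain of constraints placing it before every other message, so the agenda must be first.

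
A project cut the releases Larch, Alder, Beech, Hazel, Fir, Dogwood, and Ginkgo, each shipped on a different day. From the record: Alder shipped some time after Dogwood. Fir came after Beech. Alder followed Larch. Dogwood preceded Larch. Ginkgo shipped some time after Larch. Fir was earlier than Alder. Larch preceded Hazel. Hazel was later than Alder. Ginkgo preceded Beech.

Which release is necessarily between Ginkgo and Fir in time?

Tracing the constraints gives Ginkgo → Beech → Fir, so Beech sits after Ginkgo and before Fir.
No other release is forced both after Ginkgo and before Fir.

Beech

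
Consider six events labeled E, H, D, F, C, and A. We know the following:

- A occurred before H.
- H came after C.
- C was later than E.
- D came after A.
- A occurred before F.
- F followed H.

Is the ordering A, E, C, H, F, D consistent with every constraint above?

yes

Check each stated constraint against the proposed order — e.g. A is ahead of F; A is ahead of D. Every pair is in the required order; nothing is violated.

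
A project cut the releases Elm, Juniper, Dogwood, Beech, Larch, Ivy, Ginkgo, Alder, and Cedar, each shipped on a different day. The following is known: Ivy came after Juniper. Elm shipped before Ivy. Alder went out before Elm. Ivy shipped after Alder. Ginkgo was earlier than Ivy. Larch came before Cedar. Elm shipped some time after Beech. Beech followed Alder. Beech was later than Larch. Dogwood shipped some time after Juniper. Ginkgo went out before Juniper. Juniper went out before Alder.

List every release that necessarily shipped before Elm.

Alder, Beech, Ginkgo, Juniper, Larch

Directly stated before Elm: Alder and Beech.
Ginkgo reaches Elm via Ginkgo → Juniper → Alder → Elm.
Juniper reaches Elm via Juniper → Alder → Elm.
Larch reaches Elm via Larch → Beech → Elm.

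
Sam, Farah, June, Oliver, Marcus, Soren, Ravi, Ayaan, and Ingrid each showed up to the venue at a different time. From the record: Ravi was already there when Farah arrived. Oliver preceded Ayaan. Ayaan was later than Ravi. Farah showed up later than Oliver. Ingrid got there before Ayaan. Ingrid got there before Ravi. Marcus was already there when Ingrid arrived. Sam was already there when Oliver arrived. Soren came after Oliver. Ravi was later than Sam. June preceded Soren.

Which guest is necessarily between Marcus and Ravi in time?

Tracing the constraints gives Marcus → Ingrid → Ravi, so Ingrid sits after Marcus and before Ravi.
No other guest is forced both after Marcus and before Ravi.

Ingrid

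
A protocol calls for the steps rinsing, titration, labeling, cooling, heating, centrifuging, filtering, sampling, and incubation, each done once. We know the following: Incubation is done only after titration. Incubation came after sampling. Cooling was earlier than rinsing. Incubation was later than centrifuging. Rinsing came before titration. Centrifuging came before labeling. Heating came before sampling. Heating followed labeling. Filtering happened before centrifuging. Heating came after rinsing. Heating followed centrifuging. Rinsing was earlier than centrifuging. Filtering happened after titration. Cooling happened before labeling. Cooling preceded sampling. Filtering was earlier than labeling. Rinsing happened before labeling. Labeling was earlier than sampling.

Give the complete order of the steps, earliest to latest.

cooling, rinsing, titration, filtering, centrifuging, labeling, heating, sampling, incubation

The constraints fix every adjacent pair, so only one ordering works:
cooling → rinsing → titration → filtering → centrifuging → labeling → heating → sampling → incubation.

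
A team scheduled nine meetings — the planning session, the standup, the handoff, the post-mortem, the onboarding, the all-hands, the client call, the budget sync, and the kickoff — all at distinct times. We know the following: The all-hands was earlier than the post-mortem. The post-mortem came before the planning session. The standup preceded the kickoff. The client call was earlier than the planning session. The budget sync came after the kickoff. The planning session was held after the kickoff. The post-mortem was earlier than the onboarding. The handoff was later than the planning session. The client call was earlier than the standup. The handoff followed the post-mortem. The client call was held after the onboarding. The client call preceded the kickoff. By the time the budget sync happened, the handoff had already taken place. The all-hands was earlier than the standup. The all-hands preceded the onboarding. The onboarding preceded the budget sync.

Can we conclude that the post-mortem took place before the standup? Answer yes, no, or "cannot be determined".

Chain the constraints: the post-mortem → the onboarding → the client call → the standup. Each link is directly stated, so the post-mortem comes before the standup.

yes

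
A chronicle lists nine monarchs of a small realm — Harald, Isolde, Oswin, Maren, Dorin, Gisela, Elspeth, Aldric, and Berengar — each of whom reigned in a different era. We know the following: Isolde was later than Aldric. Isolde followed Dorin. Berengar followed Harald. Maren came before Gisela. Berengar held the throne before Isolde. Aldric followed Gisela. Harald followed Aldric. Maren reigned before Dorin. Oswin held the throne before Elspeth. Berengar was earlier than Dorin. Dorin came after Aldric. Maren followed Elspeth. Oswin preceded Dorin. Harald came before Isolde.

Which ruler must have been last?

Every other ruler has a chain of constraints placing them before Isolde, so Isolde is last.

Isolde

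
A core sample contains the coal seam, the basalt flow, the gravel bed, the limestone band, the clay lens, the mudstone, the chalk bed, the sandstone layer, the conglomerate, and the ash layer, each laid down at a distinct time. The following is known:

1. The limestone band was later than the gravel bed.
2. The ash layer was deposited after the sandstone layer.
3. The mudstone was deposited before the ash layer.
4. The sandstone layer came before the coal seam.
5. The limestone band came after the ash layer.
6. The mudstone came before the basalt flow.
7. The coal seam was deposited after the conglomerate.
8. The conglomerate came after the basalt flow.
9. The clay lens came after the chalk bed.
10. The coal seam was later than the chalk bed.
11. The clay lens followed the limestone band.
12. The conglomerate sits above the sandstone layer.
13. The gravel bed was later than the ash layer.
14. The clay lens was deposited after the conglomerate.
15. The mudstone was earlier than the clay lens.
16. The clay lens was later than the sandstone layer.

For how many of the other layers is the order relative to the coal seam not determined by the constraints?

Forced before the coal seam: the basalt flow, the chalk bed, the conglomerate, the mudstone, and the sandstone layer.
That leaves the ash layer, the clay lens, the gravel bed, and the limestone band with no forced order relative to the coal seam — 4.

4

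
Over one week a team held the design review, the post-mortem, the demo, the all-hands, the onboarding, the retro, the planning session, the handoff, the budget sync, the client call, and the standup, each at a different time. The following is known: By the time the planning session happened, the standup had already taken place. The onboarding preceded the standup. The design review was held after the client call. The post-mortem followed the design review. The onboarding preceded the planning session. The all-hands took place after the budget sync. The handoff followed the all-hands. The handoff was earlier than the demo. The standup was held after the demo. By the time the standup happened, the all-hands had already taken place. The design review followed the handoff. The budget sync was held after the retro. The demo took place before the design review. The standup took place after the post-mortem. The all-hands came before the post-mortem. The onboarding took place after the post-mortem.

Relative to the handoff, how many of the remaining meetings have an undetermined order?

1

Forced before the handoff: the all-hands, the budget sync, and the retro; forced after the handoff: the demo, the design review, the onboarding, the planning session, the post-mortem, and the standup.
That leaves the client call with no forced order relative to the handoff — 1.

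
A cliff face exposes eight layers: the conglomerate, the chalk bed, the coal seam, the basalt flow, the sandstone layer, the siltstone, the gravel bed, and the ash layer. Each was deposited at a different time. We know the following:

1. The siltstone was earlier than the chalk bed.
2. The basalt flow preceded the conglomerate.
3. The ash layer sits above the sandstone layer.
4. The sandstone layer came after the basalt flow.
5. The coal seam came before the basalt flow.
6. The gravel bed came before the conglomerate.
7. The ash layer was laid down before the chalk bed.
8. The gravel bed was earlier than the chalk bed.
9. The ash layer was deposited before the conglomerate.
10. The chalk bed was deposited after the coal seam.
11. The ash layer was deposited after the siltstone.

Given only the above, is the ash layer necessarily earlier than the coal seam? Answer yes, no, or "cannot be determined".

no

Tracing the constraints gives the coal seam → the basalt flow → the sandstone layer → the ash layer, so the coal seam must come before the ash layer.
That means the ash layer cannot be before the coal seam.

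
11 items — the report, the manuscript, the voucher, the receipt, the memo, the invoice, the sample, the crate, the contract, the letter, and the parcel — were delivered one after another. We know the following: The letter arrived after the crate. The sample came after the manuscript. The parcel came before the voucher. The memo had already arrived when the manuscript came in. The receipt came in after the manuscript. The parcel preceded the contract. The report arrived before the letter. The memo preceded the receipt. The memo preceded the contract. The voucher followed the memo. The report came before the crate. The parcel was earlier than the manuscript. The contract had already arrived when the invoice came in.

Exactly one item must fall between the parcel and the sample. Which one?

Tracing the constraints gives the parcel → the manuscript → the sample, so the manuscript sits after the parcel and before the sample.
No other item is forced both after the parcel and before the sample.

the manuscript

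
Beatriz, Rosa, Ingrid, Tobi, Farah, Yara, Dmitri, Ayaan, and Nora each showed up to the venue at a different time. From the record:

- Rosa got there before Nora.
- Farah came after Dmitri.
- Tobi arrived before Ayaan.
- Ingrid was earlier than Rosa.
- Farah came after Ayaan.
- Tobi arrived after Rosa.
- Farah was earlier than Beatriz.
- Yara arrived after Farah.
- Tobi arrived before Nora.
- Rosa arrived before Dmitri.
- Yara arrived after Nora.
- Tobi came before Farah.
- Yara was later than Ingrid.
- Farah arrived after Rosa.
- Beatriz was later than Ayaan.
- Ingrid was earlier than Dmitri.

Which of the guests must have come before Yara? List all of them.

Ayaan, Dmitri, Farah, Ingrid, Nora, Rosa, Tobi

Directly stated before Yara: Farah, Ingrid, and Nora.
Ayaan reaches Yara via Ayaan → Farah → Yara.
Dmitri reaches Yara via Dmitri → Farah → Yara.
Rosa reaches Yara via Rosa → Nora → Yara.
Likewise Tobi reaches Yara by chaining the stated constraints.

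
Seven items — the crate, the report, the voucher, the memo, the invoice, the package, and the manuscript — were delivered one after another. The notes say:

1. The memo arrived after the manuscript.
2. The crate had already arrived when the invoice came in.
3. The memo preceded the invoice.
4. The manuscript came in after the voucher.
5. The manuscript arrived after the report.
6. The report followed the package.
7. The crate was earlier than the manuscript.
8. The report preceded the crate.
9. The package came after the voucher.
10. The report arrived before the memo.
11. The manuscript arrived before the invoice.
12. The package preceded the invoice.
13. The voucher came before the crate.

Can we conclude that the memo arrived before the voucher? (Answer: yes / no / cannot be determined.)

no

Tracing the constraints gives the voucher → the manuscript → the memo, so the voucher must come before the memo.
That means the memo cannot be before the voucher.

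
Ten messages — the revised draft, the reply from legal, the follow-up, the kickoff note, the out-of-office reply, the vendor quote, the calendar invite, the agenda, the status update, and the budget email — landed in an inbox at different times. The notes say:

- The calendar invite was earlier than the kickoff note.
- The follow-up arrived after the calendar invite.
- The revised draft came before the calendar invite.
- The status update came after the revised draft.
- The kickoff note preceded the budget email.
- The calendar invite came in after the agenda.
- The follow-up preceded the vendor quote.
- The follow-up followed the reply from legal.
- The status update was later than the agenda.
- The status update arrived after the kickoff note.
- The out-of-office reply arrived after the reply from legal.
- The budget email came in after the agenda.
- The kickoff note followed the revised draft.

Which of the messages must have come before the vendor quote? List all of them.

the agenda, the calendar invite, the follow-up, the reply from legal, the revised draft

Directly stated before the vendor quote: the follow-up.
The agenda reaches the vendor quote via the agenda → the calendar invite → the follow-up → the vendor quote.
The calendar invite reaches the vendor quote via the calendar invite → the follow-up → the vendor quote.
The reply from legal reaches the vendor quote via the reply from legal → the follow-up → the vendor quote.
Likewise the revised draft reaches the vendor quote by chaining the stated constraints.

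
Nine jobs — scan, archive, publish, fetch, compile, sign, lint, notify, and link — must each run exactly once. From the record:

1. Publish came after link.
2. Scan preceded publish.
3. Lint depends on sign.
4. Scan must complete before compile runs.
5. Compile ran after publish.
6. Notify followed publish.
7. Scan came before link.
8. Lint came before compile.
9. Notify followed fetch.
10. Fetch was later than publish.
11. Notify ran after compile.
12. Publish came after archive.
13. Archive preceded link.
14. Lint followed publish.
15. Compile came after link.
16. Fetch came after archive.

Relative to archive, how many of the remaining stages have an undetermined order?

Forced after archive: compile, fetch, link, lint, notify, and publish.
That leaves scan and sign with no forced order relative to archive — 2.

2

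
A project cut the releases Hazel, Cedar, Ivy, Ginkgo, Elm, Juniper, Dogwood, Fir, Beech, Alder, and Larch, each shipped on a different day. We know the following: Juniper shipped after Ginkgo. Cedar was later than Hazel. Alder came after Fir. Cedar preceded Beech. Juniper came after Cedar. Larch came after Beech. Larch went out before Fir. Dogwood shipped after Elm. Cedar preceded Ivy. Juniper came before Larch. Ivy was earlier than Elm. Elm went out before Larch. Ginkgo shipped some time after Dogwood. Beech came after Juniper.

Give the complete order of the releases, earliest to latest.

The constraints fix every adjacent pair, so only one ordering works:
Hazel → Cedar → Ivy → Elm → Dogwood → Ginkgo → Juniper → Beech → Larch → Fir → Alder.

Hazel, Cedar, Ivy, Elm, Dogwood, Ginkgo, Juniper, Beech, Larch, Fir, Alder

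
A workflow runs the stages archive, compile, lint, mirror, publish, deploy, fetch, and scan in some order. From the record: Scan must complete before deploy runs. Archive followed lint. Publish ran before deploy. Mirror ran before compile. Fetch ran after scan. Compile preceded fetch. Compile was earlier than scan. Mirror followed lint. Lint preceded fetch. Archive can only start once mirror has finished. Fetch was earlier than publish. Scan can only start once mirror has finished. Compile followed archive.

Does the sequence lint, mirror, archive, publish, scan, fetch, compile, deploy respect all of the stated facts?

no

The constraints require fetch before publish, but in the proposed sequence publish appears ahead of fetch. That one violation is enough.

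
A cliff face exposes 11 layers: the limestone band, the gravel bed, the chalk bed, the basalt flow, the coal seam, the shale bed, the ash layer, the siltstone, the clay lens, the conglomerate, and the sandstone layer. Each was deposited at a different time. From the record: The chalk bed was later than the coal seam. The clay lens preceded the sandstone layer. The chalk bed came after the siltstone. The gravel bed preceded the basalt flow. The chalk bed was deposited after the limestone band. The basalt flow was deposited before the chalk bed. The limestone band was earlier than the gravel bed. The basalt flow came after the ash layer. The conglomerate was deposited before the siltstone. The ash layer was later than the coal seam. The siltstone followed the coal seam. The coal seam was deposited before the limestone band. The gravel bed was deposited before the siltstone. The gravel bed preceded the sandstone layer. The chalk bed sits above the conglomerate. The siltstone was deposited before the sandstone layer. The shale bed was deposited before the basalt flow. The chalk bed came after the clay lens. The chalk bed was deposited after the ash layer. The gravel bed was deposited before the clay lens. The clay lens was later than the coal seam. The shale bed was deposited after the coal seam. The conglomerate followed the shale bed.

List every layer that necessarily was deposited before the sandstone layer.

Directly stated before the sandstone layer: the clay lens, the gravel bed, and the siltstone.
The coal seam reaches the sandstone layer via the coal seam → the siltstone → the sandstone layer.
The conglomerate reaches the sandstone layer via the conglomerate → the siltstone → the sandstone layer.
The limestone band reaches the sandstone layer via the limestone band → the gravel bed → the sandstone layer.
Likewise the shale bed reaches the sandstone layer by chaining the stated constraints.
No chain forces the ash layer (or any of the others) ahead of the sandstone layer.

the clay lens, the coal seam, the conglomerate, the gravel bed, the limestone band, the shale bed, the siltstone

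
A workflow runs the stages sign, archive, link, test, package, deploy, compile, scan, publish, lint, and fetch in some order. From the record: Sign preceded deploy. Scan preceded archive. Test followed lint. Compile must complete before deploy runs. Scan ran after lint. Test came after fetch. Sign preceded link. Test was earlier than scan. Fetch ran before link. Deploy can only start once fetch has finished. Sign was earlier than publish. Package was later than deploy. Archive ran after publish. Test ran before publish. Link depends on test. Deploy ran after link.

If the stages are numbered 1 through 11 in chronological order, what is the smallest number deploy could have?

7

Compile, fetch, link, lint, sign, and test must all come before deploy — 6 forced predecessors.
Nothing else is forced ahead of deploy, so its earliest slot is position 6 + 1 = 7.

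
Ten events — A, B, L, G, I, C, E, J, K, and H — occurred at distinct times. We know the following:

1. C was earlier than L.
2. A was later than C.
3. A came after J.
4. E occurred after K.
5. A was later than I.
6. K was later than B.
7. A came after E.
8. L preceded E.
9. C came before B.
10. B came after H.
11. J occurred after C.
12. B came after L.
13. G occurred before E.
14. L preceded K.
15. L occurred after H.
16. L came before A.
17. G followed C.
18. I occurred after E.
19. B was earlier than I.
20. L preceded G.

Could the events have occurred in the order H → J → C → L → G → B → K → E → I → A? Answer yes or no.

no

The constraints require C before J, but in the proposed sequence J appears ahead of C. That one violation is enough.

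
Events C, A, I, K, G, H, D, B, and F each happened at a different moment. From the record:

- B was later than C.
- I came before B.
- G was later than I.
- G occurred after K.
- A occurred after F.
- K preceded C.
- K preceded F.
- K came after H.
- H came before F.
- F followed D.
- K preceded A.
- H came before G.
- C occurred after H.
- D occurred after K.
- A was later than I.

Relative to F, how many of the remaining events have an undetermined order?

4

Forced before F: D, H, and K; forced after F: A.
That leaves B, C, G, and I with no forced order relative to F — 4.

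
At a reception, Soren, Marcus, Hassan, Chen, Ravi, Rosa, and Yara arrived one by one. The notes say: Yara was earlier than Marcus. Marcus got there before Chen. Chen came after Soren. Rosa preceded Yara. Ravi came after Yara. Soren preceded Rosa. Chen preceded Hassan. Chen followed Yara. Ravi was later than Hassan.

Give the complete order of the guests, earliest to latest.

The constraints fix every adjacent pair, so only one ordering works:
Soren → Rosa → Yara → Marcus → Chen → Hassan → Ravi.

Soren, Rosa, Yara, Marcus, Chen, Hassan, Ravi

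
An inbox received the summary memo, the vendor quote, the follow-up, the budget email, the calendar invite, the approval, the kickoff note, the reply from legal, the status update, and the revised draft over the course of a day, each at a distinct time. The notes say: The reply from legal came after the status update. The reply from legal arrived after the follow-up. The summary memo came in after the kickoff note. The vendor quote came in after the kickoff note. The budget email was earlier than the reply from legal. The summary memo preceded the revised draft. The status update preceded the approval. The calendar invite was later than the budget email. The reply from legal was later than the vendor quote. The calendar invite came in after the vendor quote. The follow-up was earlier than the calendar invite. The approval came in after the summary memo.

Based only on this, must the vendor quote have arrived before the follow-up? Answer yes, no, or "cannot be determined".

No chain of stated constraints runs from the vendor quote to the follow-up, and none runs from the follow-up to the vendor quote either.
So the relative order of the vendor quote and the follow-up is not fixed by the given facts.

cannot be determined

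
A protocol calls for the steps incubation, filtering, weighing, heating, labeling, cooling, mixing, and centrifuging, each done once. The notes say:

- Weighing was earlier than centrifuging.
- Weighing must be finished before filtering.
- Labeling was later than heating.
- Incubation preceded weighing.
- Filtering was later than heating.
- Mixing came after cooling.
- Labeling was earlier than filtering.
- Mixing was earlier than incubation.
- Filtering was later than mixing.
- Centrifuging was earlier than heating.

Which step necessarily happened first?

Cooling has a chain of constraints placing it before every other step, so cooling must be first.

cooling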